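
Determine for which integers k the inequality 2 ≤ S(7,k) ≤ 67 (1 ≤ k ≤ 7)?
2, 6
S(7,1)=1; S(7,2)=63; S(7,3)=301; S(7,4)=350; S(7,5)=140; S(7,6)=21; S(7,7)=1. So valid k = 2, 6.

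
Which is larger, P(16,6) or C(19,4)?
P(16,6)

Explanation: P(16,6)=5,765,760, C(19,4)=3,876.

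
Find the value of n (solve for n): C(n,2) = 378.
28

Explanation: C(n,2) = n(n−1)/2! is increasing in n, and n(n−1) = 2!·378 = 756 ≈ (n−0.5)^2 gives n ≈ 28.0. Check: C(26,2) = 325, C(27,2) = 351, C(28,2) = 378 ✓. So n = 28.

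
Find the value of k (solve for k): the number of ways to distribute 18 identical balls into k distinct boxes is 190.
3
Stars and bars: the count is C(18+k−1, k−1), increasing in k. k=2: C(19,1) = 19, k=3: C(20,2) = 190 ✓. So k = 3.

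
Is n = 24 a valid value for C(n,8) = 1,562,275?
No

Reasoning: C(24,8) = 24·23·22·21·20·19·18·17/8! = 29,654,190,720/40,320 = 735,471, which does not equal 1,562,275.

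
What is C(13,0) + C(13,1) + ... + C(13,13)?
Sum of binomial coefficients = 2^13 = 8,192.
Final answer: 8,192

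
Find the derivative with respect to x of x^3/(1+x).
(3x^2(1+x) - x^3)/(1+x)²

Working:
Quotient rule: [3x^{2}(1+x) - x^3]/(1+x)².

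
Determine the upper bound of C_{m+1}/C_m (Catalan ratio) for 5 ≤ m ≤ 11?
46/13

Explanation: C_{m+1}/C_m = 2(2m+1)/(m+2), which increases with m. Maximum at m = 11: 2·23/13 = 46/13.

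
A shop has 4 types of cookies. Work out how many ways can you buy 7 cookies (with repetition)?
120

Reasoning: Stars and bars: C(7+4-1, 7) = C(10, 7) = 120.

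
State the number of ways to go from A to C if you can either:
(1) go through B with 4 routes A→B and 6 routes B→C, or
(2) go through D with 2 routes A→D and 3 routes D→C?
30

Working:
Route via B: 4×6=24. Route via D: 2×3=6. Total: 30.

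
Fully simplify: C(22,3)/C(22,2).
20/3

Solution: C(n,k+1)/C(n,k) = (n−k)/(k+1). Here (22−2)/(2+1) = 20/3 = 20/3.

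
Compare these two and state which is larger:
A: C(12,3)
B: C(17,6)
B

Explanation: A=C(12,3)=220, B=C(17,6)=12,376.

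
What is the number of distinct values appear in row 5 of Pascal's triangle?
Row 5 has entries C(5,0)..C(5,5); by symmetry C(5,k)=C(5,5-k), giving 3 distinct values.

Answer: 3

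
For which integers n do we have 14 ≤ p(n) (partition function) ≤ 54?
7, 8, 9, 10
Tabulating p(n) via p(n) = p(n−1) + p(n−2) − p(n−5) − p(n−7) + …: p(6)=11; p(7)=15; p(8)=22; p(9)=30; p(10)=42; p(11)=56. So valid n = 7, 8, 9, 10.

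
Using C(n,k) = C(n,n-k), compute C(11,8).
165

C(11,8) = C(11,3) = 165.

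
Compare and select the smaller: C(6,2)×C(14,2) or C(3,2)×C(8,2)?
C(3,2)×C(8,2)

C(6,2)×C(14,2)=1,365, C(3,2)×C(8,2)=84.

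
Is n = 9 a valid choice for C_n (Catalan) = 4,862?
Yes

Reasoning: C_9 = C(18,9)/(9+1) = 48,620/10 = 4,862, which equals 4,862.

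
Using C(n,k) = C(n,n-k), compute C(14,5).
2,002

Reasoning: C(14,5) = C(14,9) = 2,002.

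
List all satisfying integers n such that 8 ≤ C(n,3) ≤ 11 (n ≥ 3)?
5

C(4,3)=4; C(5,3)=10; C(6,3)=20. So valid n = 5.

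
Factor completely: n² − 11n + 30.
(n − 5)(n − 6)

Reasoning: Seek roots whose sum is 11 and product is 30: (5, 6). So n² − 11n + 30 = (n − 5)(n − 6).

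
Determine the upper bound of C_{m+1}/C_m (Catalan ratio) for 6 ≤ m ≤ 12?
25/7

Explanation: C_{m+1}/C_m = 2(2m+1)/(m+2), which increases with m. Maximum at m = 12: 2·25/14 = 25/7.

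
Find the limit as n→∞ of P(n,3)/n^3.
1

Reasoning: P(n,3) = n(n-1)(n-2) ≈ n^3 for large n. Limit = 1.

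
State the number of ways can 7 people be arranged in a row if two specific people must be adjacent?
Treat pair as unit: (7-1)! arrangements × 2 internal orders = 1,440.
Final answer: 1,440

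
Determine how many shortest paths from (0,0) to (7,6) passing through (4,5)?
504

Reasoning: To (4,5): C(9,4)=126. From there: C(4,3)=4. Total: 504.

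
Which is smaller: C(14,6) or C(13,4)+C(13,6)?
C(13,4)+C(13,6)

Solution: C(14,6)=3,003; C(13,4)+C(13,6)=715+1,716=2,431.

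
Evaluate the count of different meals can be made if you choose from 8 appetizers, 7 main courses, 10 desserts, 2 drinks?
1,120

Working:
By the multiplication principle: 8 × 7 × 10 × 2 = 1,120.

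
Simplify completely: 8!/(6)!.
56

Solution: This equals 8×7 = 56.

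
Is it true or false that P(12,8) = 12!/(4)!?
Permutation formula P(n,k) = n!/(n-k)!: 12!/4! = 479,001,600/24 = 19,958,400 = P(12,8). The statement holds.

Answer: True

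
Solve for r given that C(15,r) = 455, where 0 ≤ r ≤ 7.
C(15,r) is increasing for 0 ≤ r ≤ 7. Stepping up (C(15,r+1) = C(15,r)·(15−r)/(r+1)): C(15,1) = 15, C(15,2) = 105, C(15,3) = 455 ✓. So r = 3.
Final answer: 3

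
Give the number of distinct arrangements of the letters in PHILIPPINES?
1,108,800

Explanation: Word has 11 letters (P=3, H=1, I=3, L=1, N=1, E=1, S=1). Arrangements: 11!/Π(k!) = 1,108,800.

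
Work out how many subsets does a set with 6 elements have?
64

Working:
Each element can be included or excluded: 2^6 = 64.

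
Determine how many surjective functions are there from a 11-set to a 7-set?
322,494,480

Reasoning: Onto functions = 7! × S(11,7)
First compute S(11,7) via recurrence:
Using the Stirling recurrence: S(n,k) = k·S(n-1,k) + S(n-1,k-1)
S(11,7) = 7·S(10,7) + S(10,6)
         = 7·5880 + 22827
         = 41160 + 22827
         = 63,987
Then: 5040 × 63987 = 322,494,480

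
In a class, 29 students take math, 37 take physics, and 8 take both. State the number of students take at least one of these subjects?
58

Reasoning: |A∪B| = |A|+|B|-|A∩B| = 29+37-8 = 58.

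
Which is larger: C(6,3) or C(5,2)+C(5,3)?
Equal

Working:
By Pascal's identity: C(6,3) = C(5,2)+C(5,3) = 20. Equal.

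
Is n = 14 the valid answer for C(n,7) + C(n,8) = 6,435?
Yes

Solution: C(14,7) + C(14,8) = 3,432 + 3,003 = 6,435, which equals 6,435.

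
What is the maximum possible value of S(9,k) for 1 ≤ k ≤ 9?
7,770

Working:
Row S(9,k) for k = 1..9 (via S(n,k) = k·S(n−1,k) + S(n−1,k−1)): 1, 255, 3,025, 7,770, 6,951, 2,646, 462, 36, 1. The row is unimodal; maximum at k = 4: 7,770.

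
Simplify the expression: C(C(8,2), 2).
378

Explanation: C(8,2) = 28, then C(28, 2) = 378.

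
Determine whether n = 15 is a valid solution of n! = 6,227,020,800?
No

15! = 15·14! = 15·87,178,291,200 = 1,307,674,368,000, which does not equal 6,227,020,800.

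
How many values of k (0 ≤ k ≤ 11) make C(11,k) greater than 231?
4

Reasoning: Row 11 is unimodal and symmetric about k=11/2. C(11,3)=165 ≤ 231; C(11,4)=330 > 231; by symmetry C(11,k) > 231 for k = 4..7. That's 7 - 4 + 1 = 4 values.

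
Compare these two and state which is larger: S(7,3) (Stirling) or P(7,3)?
S(7,3)

Solution: S(7,3) = 3·S(6,3) + S(6,2) = 3·90 + 31 = 301; P(7,3) = 210.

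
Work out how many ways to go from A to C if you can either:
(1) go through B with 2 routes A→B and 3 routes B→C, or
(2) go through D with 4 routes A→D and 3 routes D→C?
18

Working:
Route via B: 2×3=6. Route via D: 4×3=12. Total: 18.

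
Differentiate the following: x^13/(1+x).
(13x^12(1+x) - x^13)/(1+x)²

Working:
Quotient rule: [13x^{12}(1+x) - x^13]/(1+x)².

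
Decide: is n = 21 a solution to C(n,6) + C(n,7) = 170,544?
Yes
C(21,6) + C(21,7) = 54,264 + 116,280 = 170,544, which equals 170,544.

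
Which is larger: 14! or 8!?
14!

14!=87,178,291,200, 8!=40,320. 14! > 8!.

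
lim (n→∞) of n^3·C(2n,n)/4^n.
∞

Solution: C(2n,n) ~ 4^n/√(πn), so n^3·C(2n,n)/4^n ~ n^(3 − 1/2)/√π → ∞.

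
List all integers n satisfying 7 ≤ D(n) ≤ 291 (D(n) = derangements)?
4, 5, 6
Using D(n) = (n−1)[D(n−1) + D(n−2)] with D(1)=0, D(2)=1: D(3)=2; D(4)=9; D(5)=44; D(6)=265; D(7)=1,854. So valid n = 4, 5, 6.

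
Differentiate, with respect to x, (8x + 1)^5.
40(8x + 1)^4

Chain rule: 5(8x+1)^{4} × 8 = 40(8x+1)^{4}.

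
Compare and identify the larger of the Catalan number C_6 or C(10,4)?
C(10,4)

Solution: C_6 = C(12,6)/(6+1) = 924/7 = 132; C(10,4) = 210.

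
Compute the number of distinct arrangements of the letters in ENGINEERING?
277,200
Word has 11 letters (E=3, N=3, G=2, I=2, R=1). Arrangements: 11!/Π(k!) = 277,200.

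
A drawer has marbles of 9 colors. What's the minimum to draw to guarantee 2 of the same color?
Worst case: 1 of each = 9. One more: 10.
Final answer: 10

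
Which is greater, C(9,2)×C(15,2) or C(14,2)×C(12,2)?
C(14,2)×C(12,2)

C(9,2)×C(15,2)=3,780, C(14,2)×C(12,2)=6,006.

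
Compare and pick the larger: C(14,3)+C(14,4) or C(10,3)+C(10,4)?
C(14,3)+C(14,4)

Explanation: First=1,365, Second=330.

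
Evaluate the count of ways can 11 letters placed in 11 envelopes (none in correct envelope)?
Using D(n) = (n-1)[D(n-1) + D(n-2)]:
D(11) = (11-1) × [D(10) + D(9)]
      = 10 × [1334961 + 133496]
      = 10 × 1468457
      = 14,684,570

Answer: 14,684,570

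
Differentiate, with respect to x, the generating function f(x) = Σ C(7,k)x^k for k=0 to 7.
Σ k·C(7,k)x^(k-1) for k=1 to 7

Working:
Term-by-term differentiation gives Σ k·C(7,k)x^{k-1} for k=1 to 7.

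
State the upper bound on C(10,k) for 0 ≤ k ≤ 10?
252

Explanation: Maximum at k = 5: C(10,5) = 252.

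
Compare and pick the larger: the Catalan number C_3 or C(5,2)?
C_3 = C(6,3)/(3+1) = 20/4 = 5; C(5,2) = 10.
Final answer: C(5,2)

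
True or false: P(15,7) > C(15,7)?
True

Solution: P(15,7) = 32,432,400 and C(15,7) = 6,435; P(n,r) = r! × C(n,r) so P > C whenever r ≥ 2.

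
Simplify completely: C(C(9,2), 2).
C(9,2) = 36, then C(36, 2) = 630.
Final answer: 630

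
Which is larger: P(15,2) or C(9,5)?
P(15,2)

Explanation: P(15,2)=210, C(9,5)=126.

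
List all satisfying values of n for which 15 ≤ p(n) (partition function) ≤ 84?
Tabulating p(n) via p(n) = p(n−1) + p(n−2) − p(n−5) − p(n−7) + …: p(6)=11; p(7)=15; p(8)=22; p(9)=30; p(10)=42; p(11)=56; p(12)=77; p(13)=101. So valid n = 7, 8, 9, 10, 11, 12.
Final answer: 7, 8, 9, 10, 11, 12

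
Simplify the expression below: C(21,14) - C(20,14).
77,520

C(21,14) - C(20,14) = C(20,13) = 77,520.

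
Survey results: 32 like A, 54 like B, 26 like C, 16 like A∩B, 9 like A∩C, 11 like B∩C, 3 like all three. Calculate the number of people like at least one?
79

Explanation: |A∪B∪C| = 32+54+26-16-9-11+3 = 79.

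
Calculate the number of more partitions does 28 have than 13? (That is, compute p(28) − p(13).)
3,617

Solution: Pentagonal recurrence p(n) = p(n−1) + p(n−2) − p(n−5) − p(n−7) + …: p(28) = p(27) + p(26) − p(23) − p(21) + p(16) + p(13) − p(6) − p(2) = 3,010 + 2,436 − 1,255 − 792 + 231 + 101 − 11 − 2 = 3,718.
p(13) = p(12) + p(11) − p(8) − p(6) + p(1) = 77 + 56 − 22 − 11 + 1 = 101.
Difference = 3,718 − 101 = 3,617.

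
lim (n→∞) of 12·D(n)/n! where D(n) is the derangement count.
12/e

Reasoning: D(n)/n! → 1/e, so 12·D(n)/n! → 12/e.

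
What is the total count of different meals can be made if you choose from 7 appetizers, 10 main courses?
70

Working:
By the multiplication principle: 7 × 10 = 70.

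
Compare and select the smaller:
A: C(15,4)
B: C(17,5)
A=C(15,4)=1,365, B=C(17,5)=6,188.

Answer: A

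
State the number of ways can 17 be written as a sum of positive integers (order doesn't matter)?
Pentagonal recurrence p(n) = p(n−1) + p(n−2) − p(n−5) − p(n−7) + …: p(17) = p(16) + p(15) − p(12) − p(10) + p(5) + p(2) = 231 + 176 − 77 − 42 + 7 + 2 = 297.

Answer: 297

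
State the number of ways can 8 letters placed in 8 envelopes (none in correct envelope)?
Using D(n) = (n-1)[D(n-1) + D(n-2)]:
D(8) = (8-1) × [D(7) + D(6)]
      = 7 × [1854 + 265]
      = 7 × 2119
      = 14,833
Final answer: 14,833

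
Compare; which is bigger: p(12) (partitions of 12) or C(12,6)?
C(12,6)

Working:
Pentagonal recurrence p(n) = p(n−1) + p(n−2) − p(n−5) − p(n−7) + …: p(12) = p(11) + p(10) − p(7) − p(5) + p(0) = 56 + 42 − 15 − 7 + 1 = 77; C(12,6) = 924.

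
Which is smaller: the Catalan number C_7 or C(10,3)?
C(10,3)

Working:
C_7 = C(14,7)/(7+1) = 3,432/8 = 429; C(10,3) = 120.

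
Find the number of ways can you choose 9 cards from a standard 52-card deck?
3,679,075,400

Working:
C(52,9) = 3,679,075,400.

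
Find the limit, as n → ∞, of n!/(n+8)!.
0

Solution: n!/(n+8)! = 1/[(n+1)(n+2)···(n+8)] → 0 as n → ∞.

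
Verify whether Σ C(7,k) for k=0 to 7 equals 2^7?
True

Binomial theorem: Σ C(7,k) = (1+1)^7 = 2^7 = 128; RHS 2^7 = 128.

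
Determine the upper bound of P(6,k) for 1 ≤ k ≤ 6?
P(6,k) increases in k, so maximum at k = 6: 6! = 720.

Answer: 720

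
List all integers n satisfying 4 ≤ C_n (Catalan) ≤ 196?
3, 4, 5, 6
C_2=2; C_3=5; C_4=14; C_5=42; C_6=132; C_7=429. So valid n = 3, 4, 5, 6.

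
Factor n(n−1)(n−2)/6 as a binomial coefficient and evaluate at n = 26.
C(n,3); C(26,3) = 2,600

Explanation: n(n−1)(n−2)/6 = n!/(3!(n−3)!) = C(n,3). At n = 26: C(26,3) = 2,600.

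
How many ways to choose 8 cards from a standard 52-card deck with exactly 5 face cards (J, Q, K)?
12 face cards and 40 non-face cards: C(12,5) × C(40,3) = 792 × 9,880 = 7,824,960.
Final answer: 7,824,960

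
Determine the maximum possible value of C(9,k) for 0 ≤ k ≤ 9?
Maximum at k = 4 or k = 5: C(9,4) = 126.

Answer: 126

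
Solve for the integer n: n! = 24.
4

Explanation: n! is strictly increasing. 2! = 2, 3! = 6, 4! = 24 ✓. So n = 4.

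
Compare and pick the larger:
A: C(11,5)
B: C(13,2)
A

Reasoning: A=C(11,5)=462, B=C(13,2)=78.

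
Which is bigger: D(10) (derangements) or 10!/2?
10!/2

Explanation: D(10) = (10-1)·[D(9) + D(8)] = 9·[133,496 + 14,833] = 1,334,961; 10!/2 = 3,628,800/2 = 1,814,400.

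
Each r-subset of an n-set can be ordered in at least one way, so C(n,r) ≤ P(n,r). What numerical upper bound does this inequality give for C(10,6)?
151,200

Working:
P(10,6) = 10·9·8·7·6·5 = 151,200, so C(10,6) ≤ 151,200. (The bound is loose by a factor of 6! = 720: C(10,6) = 151,200/720 = 210.)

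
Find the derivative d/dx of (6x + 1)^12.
Chain rule: 12(6x+1)^{11} × 6 = 72(6x+1)^{11}.
Final answer: 72(6x + 1)^11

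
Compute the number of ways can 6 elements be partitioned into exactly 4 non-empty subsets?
65

Reasoning: This equals S(6,4), the Stirling number of the 2nd kind.
Using the Stirling recurrence: S(n,k) = k·S(n-1,k) + S(n-1,k-1)
S(6,4) = 4·S(5,4) + S(5,3)
         = 4·10 + 25
         = 40 + 25
         = 65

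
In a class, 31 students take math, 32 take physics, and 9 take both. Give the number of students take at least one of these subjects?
54

Explanation: |A∪B| = |A|+|B|-|A∩B| = 31+32-9 = 54.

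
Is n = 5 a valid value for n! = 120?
Yes

Working:
5! = 5·4! = 5·24 = 120, which equals 120.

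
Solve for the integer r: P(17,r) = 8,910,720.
P(17,r) = 17·16·…·(17−r+1), a product of r factors. Multiplying down from 17: 17 = 17; 17·16 = 272; 17·16·15 = 4,080; 17·16·15·14 = 57,120; 17·16·15·14·13 = 742,560; 17·16·15·14·13·12 = 8,910,720 ✓ (6 factors). So r = 6.
Final answer: 6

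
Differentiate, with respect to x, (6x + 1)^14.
84(6x + 1)^13

Working:
Chain rule: 14(6x+1)^{13} × 6 = 84(6x+1)^{13}.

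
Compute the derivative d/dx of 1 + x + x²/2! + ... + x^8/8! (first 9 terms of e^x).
1 + x + x²/2! + ... + x^7/7!

Explanation: Differentiating term by term gives the first 8 terms of e^x.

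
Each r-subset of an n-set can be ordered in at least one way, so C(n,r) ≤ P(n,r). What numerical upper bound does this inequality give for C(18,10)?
P(18,10) = 18·17·16·15·14·13·12·11·10·9 = 158,789,030,400, so C(18,10) ≤ 158,789,030,400. (The bound is loose by a factor of 10! = 3,628,800: C(18,10) = 158,789,030,400/3,628,800 = 43,758.)
Final answer: 158,789,030,400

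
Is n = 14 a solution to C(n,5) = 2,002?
C(14,5) = 14·13·12·11·10/5! = 240,240/120 = 2,002, which equals 2,002.
Final answer: Yes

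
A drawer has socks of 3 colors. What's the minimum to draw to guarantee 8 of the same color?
22

Working:
Worst case: 7 of each = 21. One more: 22.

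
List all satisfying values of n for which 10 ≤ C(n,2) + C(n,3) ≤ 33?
4, 5

C(3,2)+C(3,3)=4; C(4,2)+C(4,3)=10; C(5,2)+C(5,3)=20; C(6,2)+C(6,3)=35. So valid n = 4, 5.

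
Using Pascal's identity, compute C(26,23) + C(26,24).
2,925

Explanation: C(26,23) + C(26,24) = C(27,24) = 2,925.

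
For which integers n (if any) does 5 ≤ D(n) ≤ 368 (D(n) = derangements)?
4, 5, 6

Explanation: Using D(n) = (n−1)[D(n−1) + D(n−2)] with D(1)=0, D(2)=1: D(3)=2; D(4)=9; D(5)=44; D(6)=265; D(7)=1,854. So valid n = 4, 5, 6.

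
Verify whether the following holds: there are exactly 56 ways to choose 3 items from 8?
True

Working:
C(8,3) = 56.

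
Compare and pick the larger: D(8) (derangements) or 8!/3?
D(8)

Reasoning: D(8) = (8-1)·[D(7) + D(6)] = 7·[1,854 + 265] = 14,833; 8!/3 = 40,320/3 = 13,440.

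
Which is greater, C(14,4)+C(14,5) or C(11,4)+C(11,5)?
C(14,4)+C(14,5)

First=3,003, Second=792.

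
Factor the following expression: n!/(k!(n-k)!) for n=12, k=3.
C(12,3) = 220

Solution: This is the binomial coefficient C(12,3) = 220.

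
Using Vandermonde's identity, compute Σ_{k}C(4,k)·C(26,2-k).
435

Explanation: = C(4+26,2) = C(30,2) = 435.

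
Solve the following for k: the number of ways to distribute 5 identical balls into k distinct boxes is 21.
3

Explanation: Stars and bars: the count is C(5+k−1, k−1), increasing in k. k=2: C(6,1) = 6, k=3: C(7,2) = 21 ✓. So k = 3.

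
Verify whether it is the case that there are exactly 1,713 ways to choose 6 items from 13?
False

Reasoning: C(13,6) = 1,716 ≠ 1713.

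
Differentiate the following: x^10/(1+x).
Quotient rule: [10x^{9}(1+x) - x^10]/(1+x)².
Final answer: (10x^9(1+x) - x^10)/(1+x)²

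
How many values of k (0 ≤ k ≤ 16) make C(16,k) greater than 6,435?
5

Working:
Row 16 is unimodal and symmetric about k=16/2. C(16,5)=4,368 ≤ 6,435; C(16,6)=8,008 > 6,435; by symmetry C(16,k) > 6,435 for k = 6..10. That's 10 - 6 + 1 = 5 values.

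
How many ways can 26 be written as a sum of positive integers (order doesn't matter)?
Pentagonal recurrence p(n) = p(n−1) + p(n−2) − p(n−5) − p(n−7) + …: p(26) = p(25) + p(24) − p(21) − p(19) + p(14) + p(11) − p(4) − p(0) = 1,958 + 1,575 − 792 − 490 + 135 + 56 − 5 − 1 = 2,436.
Final answer: 2,436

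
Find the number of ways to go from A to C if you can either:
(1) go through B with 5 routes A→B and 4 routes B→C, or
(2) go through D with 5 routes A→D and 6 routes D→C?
50

Route via B: 5×4=20. Route via D: 5×6=30. Total: 50.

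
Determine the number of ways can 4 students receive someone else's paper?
9

Explanation: Using D(n) = (n-1)[D(n-1) + D(n-2)]:
D(4) = (4-1) × [D(3) + D(2)]
      = 3 × [2 + 1]
      = 3 × 3
      = 9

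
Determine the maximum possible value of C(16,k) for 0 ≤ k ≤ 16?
12,870

Reasoning: Maximum at k = 8: C(16,8) = 12,870.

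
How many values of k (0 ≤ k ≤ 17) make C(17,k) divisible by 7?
6
Checking C(17,k) mod 7 for k = 0..17: divisible at k = 4, 5, 6, 11, 12, 13. That's 6 values.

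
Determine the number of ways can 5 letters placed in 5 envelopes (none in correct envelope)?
44

Reasoning: Using D(n) = (n-1)[D(n-1) + D(n-2)]:
D(5) = (5-1) × [D(4) + D(3)]
      = 4 × [9 + 2]
      = 4 × 11
      = 44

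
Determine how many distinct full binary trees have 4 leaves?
Using the Catalan number formula: C_n = C(2n, n) / (n+1)
C_3 = C(6, 3) / (3+1)
     = 20 / 4
     = 5
Final answer: 5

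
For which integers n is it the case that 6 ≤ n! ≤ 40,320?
n! is strictly increasing; 3! = 6 and 8! = 40,320, so valid n = 3, 4, 5, 6, 7, 8.

Answer: 3, 4, 5, 6, 7, 8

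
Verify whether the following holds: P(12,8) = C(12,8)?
False

Working:
P(12,8) = 19,958,400 but C(12,8) = 495; they differ by a factor of 8! = 40320, so the statement does not hold.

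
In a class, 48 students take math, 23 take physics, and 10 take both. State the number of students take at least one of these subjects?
|A∪B| = |A|+|B|-|A∩B| = 48+23-10 = 61.
Final answer: 61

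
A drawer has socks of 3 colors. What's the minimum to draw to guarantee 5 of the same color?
13

Working:
Worst case: 4 of each = 12. One more: 13.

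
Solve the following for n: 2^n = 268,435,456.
268,435,456 = 1,024 × 1,024 × 256 = 2^10 × 2^10 × 2^8 = 2^28, so n = 28.
Final answer: 28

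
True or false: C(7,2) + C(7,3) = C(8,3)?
Pascal's identity C(n,k) + C(n,k+1) = C(n+1,k+1): 21 + 35 = 56 = C(8,3).

Answer: True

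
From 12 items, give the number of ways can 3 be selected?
220

Reasoning: C(12,3) = 12! / (3! × (12-3)!)
         = 12! / (3! × 9!)
         = 220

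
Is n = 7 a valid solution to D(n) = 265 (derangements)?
No

Working:
D(7) = (7-1)·[D(6) + D(5)] = 6·[265 + 44] = 1,854, which does not equal 265.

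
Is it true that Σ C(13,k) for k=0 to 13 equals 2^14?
False

Binomial theorem: Σ C(13,k) = (1+1)^13 = 2^13 = 8,192; RHS 2^14 = 16,384.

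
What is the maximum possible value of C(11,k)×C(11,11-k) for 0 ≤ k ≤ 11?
C(11,k)·C(11,11-k) = C(11,k)², maximised at the centre k = 5: C(11,5)² = 213,444.
Final answer: 213,444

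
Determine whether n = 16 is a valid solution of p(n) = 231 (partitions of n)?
Yes
Pentagonal recurrence p(n) = p(n−1) + p(n−2) − p(n−5) − p(n−7) + …: p(16) = p(15) + p(14) − p(11) − p(9) + p(4) + p(1) = 176 + 135 − 56 − 30 + 5 + 1 = 231, which equals 231.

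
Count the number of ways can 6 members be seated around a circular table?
120

Working:
Circular arrangements: (6-1)! = 120.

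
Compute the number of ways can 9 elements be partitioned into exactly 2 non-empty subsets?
This equals S(9,2), the Stirling number of the 2nd kind.
Using the Stirling recurrence: S(n,k) = k·S(n-1,k) + S(n-1,k-1)
S(9,2) = 2·S(8,2) + S(8,1)
         = 2·127 + 1
         = 254 + 1
         = 255

Answer: 255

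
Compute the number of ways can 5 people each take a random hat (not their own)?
44

Explanation: Using D(n) = (n-1)[D(n-1) + D(n-2)]:
D(5) = (5-1) × [D(4) + D(3)]
      = 4 × [9 + 2]
      = 4 × 11
      = 44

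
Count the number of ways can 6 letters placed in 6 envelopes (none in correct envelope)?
265

Using D(n) = (n-1)[D(n-1) + D(n-2)]:
D(6) = (6-1) × [D(5) + D(4)]
      = 5 × [44 + 9]
      = 5 × 53
      = 265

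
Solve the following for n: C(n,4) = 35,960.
32

Explanation: C(n,4) = n(n−1)(n−2)(n−3)/4! is increasing in n, and n(n−1)(n−2)(n−3) = 4!·35,960 = 863,040 ≈ (n−1.5)^4 gives n ≈ 32.0. Check: C(30,4) = 27,405, C(31,4) = 31,465, C(32,4) = 35,960 ✓. So n = 32.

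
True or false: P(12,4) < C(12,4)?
False

Solution: P(12,4) = 11,880 and C(12,4) = 495; P(n,r) = r! × C(n,r) so P > C whenever r ≥ 2.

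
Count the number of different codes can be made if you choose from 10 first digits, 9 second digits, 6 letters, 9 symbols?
4,860

Solution: By the multiplication principle: 10 × 9 × 6 × 9 = 4,860.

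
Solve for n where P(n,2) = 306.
18

Solution: P(n,2) = n(n−1) is increasing in n; n(n−1) ≈ (n−0.5)^2 = 306 gives n ≈ 18.0. Check: P(16,2) = 240, P(17,2) = 272, P(18,2) = 306 ✓. So n = 18.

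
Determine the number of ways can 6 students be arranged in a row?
720

Arrangements of 6 distinct objects: 6! = 720.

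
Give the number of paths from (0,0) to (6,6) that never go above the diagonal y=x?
132
Counted by the Catalan number C_6: C_6 = C(12,6)/(6+1) = 924/7 = 132.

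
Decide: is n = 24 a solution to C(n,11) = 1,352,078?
No

Working:
C(24,11) = 24·23·22·21·20·19·18·17·16·15·14/11! = 99,638,080,819,200/39,916,800 = 2,496,144, which does not equal 1,352,078.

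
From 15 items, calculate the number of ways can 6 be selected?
5,005

Solution: C(15,6) = 15! / (6! × (15-6)!)
         = 15! / (6! × 9!)
         = 5,005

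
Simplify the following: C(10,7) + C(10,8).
165

Reasoning: By Pascal's identity: C(11,8) = 165.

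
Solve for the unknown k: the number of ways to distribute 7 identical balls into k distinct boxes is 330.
5

Reasoning: Stars and bars: the count is C(7+k−1, k−1), increasing in k. k=3: C(9,2) = 36, k=4: C(10,3) = 120, k=5: C(11,4) = 330 ✓. So k = 5.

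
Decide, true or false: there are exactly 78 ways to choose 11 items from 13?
True

Reasoning: C(13,11) = 78.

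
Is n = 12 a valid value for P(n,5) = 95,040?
P(12,5) = 12·11·10·9·8 = 95,040, which equals 95,040.

Answer: Yes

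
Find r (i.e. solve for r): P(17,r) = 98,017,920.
7
P(17,r) = 17·16·…·(17−r+1), a product of r factors. Multiplying down from 17: 17 = 17; 17·16 = 272; 17·16·15 = 4,080; 17·16·15·14 = 57,120; 17·16·15·14·13 = 742,560; 17·16·15·14·13·12 = 8,910,720; 17·16·15·14·13·12·11 = 98,017,920 ✓ (7 factors). So r = 7.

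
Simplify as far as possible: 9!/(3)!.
60,480

Solution: This equals 9×8×...×4 = 60,480.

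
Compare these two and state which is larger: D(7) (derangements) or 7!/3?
D(7)

Explanation: D(7) = (7-1)·[D(6) + D(5)] = 6·[265 + 44] = 1,854; 7!/3 = 5,040/3 = 1,680.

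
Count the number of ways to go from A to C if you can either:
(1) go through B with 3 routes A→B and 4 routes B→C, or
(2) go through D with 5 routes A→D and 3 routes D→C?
27

Explanation: Route via B: 3×4=12. Route via D: 5×3=15. Total: 27.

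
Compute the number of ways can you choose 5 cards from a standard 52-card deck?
2,598,960

Explanation: C(52,5) = 2,598,960.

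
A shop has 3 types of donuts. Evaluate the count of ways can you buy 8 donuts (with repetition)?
45

Solution: Stars and bars: C(8+3-1, 8) = C(10, 8) = 45.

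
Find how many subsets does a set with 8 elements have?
256

Each element can be included or excluded: 2^8 = 256.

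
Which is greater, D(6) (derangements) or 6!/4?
D(6)

Reasoning: D(6) = (6-1)·[D(5) + D(4)] = 5·[44 + 9] = 265; 6!/4 = 720/4 = 180.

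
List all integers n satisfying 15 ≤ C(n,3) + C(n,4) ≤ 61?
C(4,3)+C(4,4)=5; C(5,3)+C(5,4)=15; C(6,3)+C(6,4)=35; C(7,3)+C(7,4)=70. So valid n = 5, 6.

Answer: 5, 6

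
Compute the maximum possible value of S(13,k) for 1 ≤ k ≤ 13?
9,321,312

Reasoning: Row S(13,k) for k = 1..13 (via S(n,k) = k·S(n−1,k) + S(n−1,k−1)): 1, 4,095, 261,625, 2,532,530, 7,508,501, 9,321,312, 5,715,424, 1,899,612, 359,502, 39,325, 2,431, 78, 1. The row is unimodal; maximum at k = 6: 9,321,312.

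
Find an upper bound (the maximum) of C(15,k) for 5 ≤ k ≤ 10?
6,435

Explanation: C(15,k) is maximised at the centre of the row: C(15,7) = 6,435.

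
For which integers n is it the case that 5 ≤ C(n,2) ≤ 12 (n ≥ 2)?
4, 5

Working:
C(3,2)=3; C(4,2)=6; C(5,2)=10; C(6,2)=15. So valid n = 4, 5.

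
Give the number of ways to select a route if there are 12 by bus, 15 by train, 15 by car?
42

Reasoning: By the addition principle: 12 + 15 + 15 = 42.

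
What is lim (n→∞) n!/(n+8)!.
n!/(n+8)! = 1/[(n+1)(n+2)···(n+8)] → 0 as n → ∞.
Final answer: 0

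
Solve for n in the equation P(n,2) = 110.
P(n,2) = n(n−1) is increasing in n; n(n−1) ≈ (n−0.5)^2 = 110 gives n ≈ 11.0. Check: P(9,2) = 72, P(10,2) = 90, P(11,2) = 110 ✓. So n = 11.

Answer: 11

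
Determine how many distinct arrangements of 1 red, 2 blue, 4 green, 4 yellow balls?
34,650
Multinomial: 11!/(1! × 2! × 4! × 4!) = 34,650.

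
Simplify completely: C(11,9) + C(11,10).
By Pascal's identity: C(12,10) = 66.
Final answer: 66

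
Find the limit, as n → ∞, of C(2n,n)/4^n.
C(2n,n) ~ 4^n/√(πn), so C(2n,n)/4^n ~ 1/√(πn) → 0.
Final answer: 0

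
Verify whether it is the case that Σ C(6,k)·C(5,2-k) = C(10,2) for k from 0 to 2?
Vandermonde's identity gives C(11,2) = 55; RHS C(10,2) = 45.
Final answer: False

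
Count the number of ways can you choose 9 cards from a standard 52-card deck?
3,679,075,400
C(52,9) = 3,679,075,400.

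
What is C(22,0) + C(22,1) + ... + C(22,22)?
Sum of binomial coefficients = 2^22 = 4,194,304.

Answer: 4,194,304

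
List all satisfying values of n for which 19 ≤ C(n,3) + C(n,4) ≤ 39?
6

Reasoning: C(5,3)+C(5,4)=15; C(6,3)+C(6,4)=35; C(7,3)+C(7,4)=70. So valid n = 6.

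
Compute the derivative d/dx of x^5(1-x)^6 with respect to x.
5x^4(1-x)^6 - 6x^5(1-x)^5

Solution: Product rule: 5x^{4}(1-x)^{6} + x^5·(-6)(1-x)^{5}.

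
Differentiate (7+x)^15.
15(7+x)^14

Reasoning: Using the power rule: d/dx (7+x)^15 = 15(7+x)^{14}.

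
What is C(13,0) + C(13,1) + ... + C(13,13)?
8,192
Sum of binomial coefficients = 2^13 = 8,192.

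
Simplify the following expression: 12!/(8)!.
11,880

Working:
This equals 12×11×...×9 = 11,880.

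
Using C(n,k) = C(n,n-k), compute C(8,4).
70

C(8,4) = C(8,4) = 70.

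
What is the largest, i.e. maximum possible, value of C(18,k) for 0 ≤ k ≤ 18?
Maximum at k = 9: C(18,9) = 48,620.
Final answer: 48,620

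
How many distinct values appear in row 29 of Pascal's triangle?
Row 29 has entries C(29,0)..C(29,29); by symmetry C(29,k)=C(29,29-k), giving 15 distinct values.

Answer: 15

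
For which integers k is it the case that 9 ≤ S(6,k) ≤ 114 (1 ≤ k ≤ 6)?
2, 3, 4, 5
S(6,1)=1; S(6,2)=31; S(6,3)=90; S(6,4)=65; S(6,5)=15; S(6,6)=1. So valid k = 2, 3, 4, 5.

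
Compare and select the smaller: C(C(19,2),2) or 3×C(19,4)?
3×C(19,4)
C(C(19,2),2)=14,535, 3×C(19,4)=11,628.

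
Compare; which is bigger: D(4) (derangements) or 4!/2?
4!/2

Solution: D(4) = (4-1)·[D(3) + D(2)] = 3·[2 + 1] = 9; 4!/2 = 24/2 = 12.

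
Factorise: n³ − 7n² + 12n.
n(n − 3)(n − 4)
n³ − 7n² + 12n = n(n² − 7n + 12) = n(n − 3)(n − 4).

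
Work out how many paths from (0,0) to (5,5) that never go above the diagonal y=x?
42

Counted by the Catalan number C_5: C_5 = C(10,5)/(5+1) = 252/6 = 42.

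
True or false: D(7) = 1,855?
Derangements of 7 elements: D(7) = (7-1)·[D(6) + D(5)] = 6·[265 + 44] = 1,854.

Answer: False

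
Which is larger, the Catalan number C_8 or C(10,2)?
C_8

Reasoning: C_8 = C(16,8)/(8+1) = 12,870/9 = 1,430; C(10,2) = 45.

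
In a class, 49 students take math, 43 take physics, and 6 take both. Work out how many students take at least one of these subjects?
86

Solution: |A∪B| = |A|+|B|-|A∩B| = 49+43-6 = 86.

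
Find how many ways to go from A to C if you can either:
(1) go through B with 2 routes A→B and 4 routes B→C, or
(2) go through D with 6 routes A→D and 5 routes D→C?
38

Reasoning: Route via B: 2×4=8. Route via D: 6×5=30. Total: 38.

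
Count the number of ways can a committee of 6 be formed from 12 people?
924
C(12,6) = 12! / (6! × (12-6)!)
         = 12! / (6! × 6!)
         = 924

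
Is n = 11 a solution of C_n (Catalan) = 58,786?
C_11 = C(22,11)/(11+1) = 705,432/12 = 58,786, which equals 58,786.

Answer: Yes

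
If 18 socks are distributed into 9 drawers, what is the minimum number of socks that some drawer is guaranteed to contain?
2
Pigeonhole: ⌈18/9⌉ = 2.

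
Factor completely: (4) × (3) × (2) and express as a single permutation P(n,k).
P(4,3) = 4!/(1)!

Product of 3 consecutive descending integers starting at 4: P(4,3) = 4!/1! = 24.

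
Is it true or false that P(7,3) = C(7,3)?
False

Explanation: P(7,3) = 210 but C(7,3) = 35; they differ by a factor of 3! = 6, so the statement does not hold.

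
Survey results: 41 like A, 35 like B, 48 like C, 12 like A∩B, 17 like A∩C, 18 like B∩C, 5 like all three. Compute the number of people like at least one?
82

Working:
|A∪B∪C| = 41+35+48-12-17-18+5 = 82.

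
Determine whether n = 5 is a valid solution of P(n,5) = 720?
P(5,5) = 5·4·3·2·1 = 120, which does not equal 720.

Answer: No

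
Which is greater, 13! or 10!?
13!
13!=6,227,020,800, 10!=3,628,800. 13! > 10!.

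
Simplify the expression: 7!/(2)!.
This equals 7×6×...×3 = 2,520.
Final answer: 2,520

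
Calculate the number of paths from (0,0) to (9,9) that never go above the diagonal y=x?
4,862

Reasoning: Counted by the Catalan number C_9: C_9 = C(18,9)/(9+1) = 48,620/10 = 4,862.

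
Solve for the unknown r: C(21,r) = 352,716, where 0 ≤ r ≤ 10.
10

Explanation: C(21,r) is increasing for 0 ≤ r ≤ 10. Stepping up (C(21,r+1) = C(21,r)·(21−r)/(r+1)): C(21,1) = 21, C(21,2) = 210, C(21,3) = 1,330, C(21,4) = 5,985, C(21,5) = 20,349, C(21,6) = 54,264, C(21,7) = 116,280, C(21,8) = 203,490, C(21,9) = 293,930, C(21,10) = 352,716 ✓. So r = 10.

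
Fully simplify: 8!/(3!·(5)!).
56

Working:
This is C(8,3) = 56.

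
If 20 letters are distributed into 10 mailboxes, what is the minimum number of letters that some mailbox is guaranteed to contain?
Pigeonhole: ⌈20/10⌉ = 2.

Answer: 2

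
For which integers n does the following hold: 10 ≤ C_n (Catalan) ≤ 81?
C_3=5; C_4=14; C_5=42; C_6=132. So valid n = 4, 5.

Answer: 4, 5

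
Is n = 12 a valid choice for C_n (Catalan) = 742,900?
No
C_12 = C(24,12)/(12+1) = 2,704,156/13 = 208,012, which does not equal 742,900.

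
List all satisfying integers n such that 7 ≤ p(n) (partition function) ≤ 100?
5, 6, 7, 8, 9, 10, 11, 12

Explanation: Tabulating p(n) via p(n) = p(n−1) + p(n−2) − p(n−5) − p(n−7) + …: p(4)=5; p(5)=7; p(6)=11; p(7)=15; p(8)=22; p(9)=30; p(10)=42; p(11)=56; p(12)=77; p(13)=101. So valid n = 5, 6, 7, 8, 9, 10, 11, 12.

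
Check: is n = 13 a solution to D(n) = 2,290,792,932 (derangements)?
Yes

Explanation: D(13) = (13-1)·[D(12) + D(11)] = 12·[176,214,841 + 14,684,570] = 2,290,792,932, which equals 2,290,792,932.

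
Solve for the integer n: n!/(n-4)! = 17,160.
13
n!/(n-4)! = n×(n-1)×(n-2)×(n-3), a product of 4 consecutive integers ≈ (n−1.5)^4. 17,160^(1/4) + 1.5 ≈ 12.9; check n = 13: 13×12×11×10 = 17,160 ✓. So n = 13.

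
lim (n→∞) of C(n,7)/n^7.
C(n,7) ≈ n^7/7! for large n. Limit = 1/7! = 1/5040.
Final answer: 1/5040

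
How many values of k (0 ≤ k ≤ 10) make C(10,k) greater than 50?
5

Explanation: Row 10 is unimodal and symmetric about k=10/2. C(10,2)=45 ≤ 50; C(10,3)=120 > 50; by symmetry C(10,k) > 50 for k = 3..7. That's 7 - 3 + 1 = 5 values.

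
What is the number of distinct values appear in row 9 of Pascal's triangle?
Row 9 has entries C(9,0)..C(9,9); by symmetry C(9,k)=C(9,9-k), giving 5 distinct values.
Final answer: 5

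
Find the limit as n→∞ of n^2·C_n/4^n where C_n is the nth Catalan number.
∞

C_n ~ 4^n/(n^(3/2)√π), so n^2·C_n/4^n ~ n^(2 − 3/2)/√π → ∞.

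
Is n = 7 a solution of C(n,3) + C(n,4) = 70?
Yes

C(7,3) + C(7,4) = 35 + 35 = 70, which equals 70.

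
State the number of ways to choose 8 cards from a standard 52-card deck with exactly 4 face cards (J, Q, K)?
45,238,050

Reasoning: 12 face cards and 40 non-face cards: C(12,4) × C(40,4) = 495 × 91,390 = 45,238,050.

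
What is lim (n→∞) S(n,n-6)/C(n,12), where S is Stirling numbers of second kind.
The leading term of S(n,n-6) as a polynomial in n is (11)!!·C(n,12), so the ratio → (11)!! = 10395.

Answer: 10395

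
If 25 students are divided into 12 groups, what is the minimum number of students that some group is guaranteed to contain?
3
Pigeonhole: ⌈25/12⌉ = 3.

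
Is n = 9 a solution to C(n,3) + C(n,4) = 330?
C(9,3) + C(9,4) = 84 + 126 = 210, which does not equal 330.

Answer: No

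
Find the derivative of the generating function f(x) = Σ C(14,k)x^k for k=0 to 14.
Term-by-term differentiation gives Σ k·C(14,k)x^{k-1} for k=1 to 14.

Answer: Σ k·C(14,k)x^(k-1) for k=1 to 14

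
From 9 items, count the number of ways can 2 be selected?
36

Explanation: C(9,2) = 9! / (2! × (9-2)!)
         = 9! / (2! × 7!)
         = 36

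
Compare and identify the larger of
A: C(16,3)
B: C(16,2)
A=C(16,3)=560, B=C(16,2)=120.

Answer: A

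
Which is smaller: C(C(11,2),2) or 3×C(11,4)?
3×C(11,4)
C(C(11,2),2)=1,485, 3×C(11,4)=990.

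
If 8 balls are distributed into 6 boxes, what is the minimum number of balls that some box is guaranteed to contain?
2

Explanation: Pigeonhole: ⌈8/6⌉ = 2.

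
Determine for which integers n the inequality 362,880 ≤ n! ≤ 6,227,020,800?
9, 10, 11, 12, 13

Solution: n! is strictly increasing; 9! = 362,880 and 13! = 6,227,020,800, so valid n = 9, 10, 11, 12, 13.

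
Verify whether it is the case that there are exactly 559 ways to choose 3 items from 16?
False

Working:
C(16,3) = 560 ≠ 559.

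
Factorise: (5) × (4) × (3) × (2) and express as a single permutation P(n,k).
P(5,4) = 5!/(1)!

Reasoning: Product of 4 consecutive descending integers starting at 5: P(5,4) = 5!/1! = 120.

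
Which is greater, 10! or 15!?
10!=3,628,800, 15!=1,307,674,368,000. 15! > 10!.
Final answer: 15!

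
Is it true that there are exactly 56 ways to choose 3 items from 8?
True

Explanation: C(8,3) = 56.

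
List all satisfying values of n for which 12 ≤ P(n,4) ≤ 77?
P(3,4)=0; P(4,4)=24; P(5,4)=120. So valid n = 4.
Final answer: 4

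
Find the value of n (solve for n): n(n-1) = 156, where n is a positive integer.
13

n² − n − 156 = 0, so n = (1 ± √(1 + 4·156))/2 = (1 ± √625)/2 = (1 ± 25)/2, i.e. n = 13 or n = -12. Taking the positive root, n = 13 (check: 13×12 = 156).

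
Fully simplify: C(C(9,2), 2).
C(9,2) = 36, then C(36, 2) = 630.
Final answer: 630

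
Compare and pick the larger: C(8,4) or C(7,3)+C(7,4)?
Equal

Solution: By Pascal's identity: C(8,4) = C(7,3)+C(7,4) = 70. Equal.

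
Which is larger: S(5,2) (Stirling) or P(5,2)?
P(5,2)

S(5,2) = 2·S(4,2) + S(4,1) = 2·7 + 1 = 15; P(5,2) = 20.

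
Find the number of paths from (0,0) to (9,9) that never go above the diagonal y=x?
Counted by the Catalan number C_9: C_9 = C(18,9)/(9+1) = 48,620/10 = 4,862.

Answer: 4,862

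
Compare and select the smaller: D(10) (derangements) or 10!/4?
10!/4
D(10) = (10-1)·[D(9) + D(8)] = 9·[133,496 + 14,833] = 1,334,961; 10!/4 = 3,628,800/4 = 907,200.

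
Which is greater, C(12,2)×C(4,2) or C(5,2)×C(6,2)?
C(12,2)×C(4,2)=396, C(5,2)×C(6,2)=150.

Answer: C(12,2)×C(4,2)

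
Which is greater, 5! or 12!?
5!=120, 12!=479,001,600. 12! > 5!.

Answer: 12!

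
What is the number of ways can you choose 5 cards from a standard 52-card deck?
C(52,5) = 2,598,960.
Final answer: 2,598,960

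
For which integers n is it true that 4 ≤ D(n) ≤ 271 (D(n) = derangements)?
4, 5, 6

Explanation: Using D(n) = (n−1)[D(n−1) + D(n−2)] with D(1)=0, D(2)=1: D(3)=2; D(4)=9; D(5)=44; D(6)=265; D(7)=1,854. So valid n = 4, 5, 6.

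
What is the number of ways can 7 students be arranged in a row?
5,040

Solution: Arrangements of 7 distinct objects: 7! = 5,040.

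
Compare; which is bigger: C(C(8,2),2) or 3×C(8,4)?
C(C(8,2),2)

Working:
C(C(8,2),2)=378, 3×C(8,4)=210.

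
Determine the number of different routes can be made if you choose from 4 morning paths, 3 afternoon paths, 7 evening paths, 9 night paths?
756

Working:
By the multiplication principle: 4 × 3 × 7 × 9 = 756.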